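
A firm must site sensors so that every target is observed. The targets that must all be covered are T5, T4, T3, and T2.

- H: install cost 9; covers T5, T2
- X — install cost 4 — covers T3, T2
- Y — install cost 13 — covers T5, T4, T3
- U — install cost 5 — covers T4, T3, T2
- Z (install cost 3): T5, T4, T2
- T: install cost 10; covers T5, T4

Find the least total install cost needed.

Choose X and Z: together they cover T5, T4, T3, T2 — every target.
Total install cost: 4 + 3 = 7.

7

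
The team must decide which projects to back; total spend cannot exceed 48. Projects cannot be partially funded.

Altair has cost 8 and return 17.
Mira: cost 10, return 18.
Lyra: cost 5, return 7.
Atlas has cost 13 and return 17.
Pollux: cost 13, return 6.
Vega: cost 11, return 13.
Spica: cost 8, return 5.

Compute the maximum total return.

72

Treat it as a binary knapsack problem.
Altair + Mira + Lyra + Atlas + Spica: cost 8 + 10 + 5 + 13 + 8 = 44 ≤ 48, return 17 + 18 + 7 + 17 + 5 = 64.
Altair + Mira + Lyra + Atlas + Vega: cost 8 + 10 + 5 + 13 + 11 = 47 ≤ 48, return 17 + 18 + 7 + 17 + 13 = 72.
Altair + Mira + Atlas + Vega: cost 8 + 10 + 13 + 11 = 42 ≤ 48, return 17 + 18 + 17 + 13 = 65.
Best is Altair, Mira, Lyra, Atlas, and Vega with total return 72.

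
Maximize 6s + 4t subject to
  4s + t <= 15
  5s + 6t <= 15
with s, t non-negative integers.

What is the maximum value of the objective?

18

(s,t)=(3,0): 4·3+1·0=12≤15, 5·3+6·0=15≤15, objective 18.
(s,t)=(2,0): 4·2+1·0=8≤15, 5·2+6·0=10≤15, objective 12.
Maximum is 18 at (s,t)=(3,0).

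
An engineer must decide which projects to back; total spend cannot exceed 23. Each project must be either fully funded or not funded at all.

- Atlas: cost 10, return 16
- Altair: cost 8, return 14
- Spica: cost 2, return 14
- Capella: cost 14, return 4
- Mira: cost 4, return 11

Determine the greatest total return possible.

Atlas + Spica + Mira: cost 10 + 2 + 4 = 16 ≤ 23, return 16 + 14 + 11 = 41.
Atlas + Altair + Mira: cost 10 + 8 + 4 = 22 ≤ 23, return 16 + 14 + 11 = 41.
Atlas + Altair + Spica: cost 10 + 8 + 2 = 20 ≤ 23, return 16 + 14 + 14 = 44.
Best is Atlas, Altair, and Spica with total return 44.

44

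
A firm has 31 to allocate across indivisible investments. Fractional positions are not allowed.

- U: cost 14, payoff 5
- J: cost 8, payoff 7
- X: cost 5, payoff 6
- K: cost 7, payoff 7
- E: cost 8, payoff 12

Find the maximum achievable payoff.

Allowing fractional choices, the relaxed optimum would be about 33.1, but investments are indivisible.
J + X + K + E: cost 8 + 5 + 7 + 8 = 28 ≤ 31, payoff 7 + 6 + 7 + 12 = 32.
X + K + E: cost 5 + 7 + 8 = 20 ≤ 31, payoff 6 + 7 + 12 = 25.
J + K + E: cost 8 + 7 + 8 = 23 ≤ 31, payoff 7 + 7 + 12 = 26.
Best is J, X, K, and E with total payoff 32.

32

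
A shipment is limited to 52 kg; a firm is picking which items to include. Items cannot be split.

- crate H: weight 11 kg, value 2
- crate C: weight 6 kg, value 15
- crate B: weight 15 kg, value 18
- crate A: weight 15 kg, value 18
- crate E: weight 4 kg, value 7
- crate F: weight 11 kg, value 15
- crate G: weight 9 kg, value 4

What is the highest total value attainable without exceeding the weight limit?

This is an integer program with binary decision variables.
crate C + crate B + crate A + crate E + crate G: weight 6 + 15 + 15 + 4 + 9 = 49 ≤ 52, value 15 + 18 + 18 + 7 + 4 = 62.
crate C + crate B + crate A + crate F: weight 6 + 15 + 15 + 11 = 47 ≤ 52, value 15 + 18 + 18 + 15 = 66.
crate C + crate B + crate A + crate E + crate F: weight 6 + 15 + 15 + 4 + 11 = 51 ≤ 52, value 15 + 18 + 18 + 7 + 15 = 73.
Best is crate C, crate B, crate A, crate E, and crate F with total value 73.

73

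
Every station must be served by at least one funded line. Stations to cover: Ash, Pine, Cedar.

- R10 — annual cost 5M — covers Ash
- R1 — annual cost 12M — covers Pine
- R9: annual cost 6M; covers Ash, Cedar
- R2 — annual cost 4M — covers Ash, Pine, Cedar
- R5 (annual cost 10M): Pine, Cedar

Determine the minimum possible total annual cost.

4

R2 alone covers Ash, Pine, Cedar — every station.
Total annual cost: 4.
No cover costs less than 4.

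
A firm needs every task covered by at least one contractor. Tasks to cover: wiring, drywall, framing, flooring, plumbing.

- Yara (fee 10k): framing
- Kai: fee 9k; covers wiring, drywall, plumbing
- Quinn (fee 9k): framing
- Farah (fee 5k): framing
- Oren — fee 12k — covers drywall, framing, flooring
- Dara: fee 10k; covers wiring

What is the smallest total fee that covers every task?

The greedy cost-per-new-task heuristic would pick Kai, Farah, and Oren for 26, but a cheaper cover exists.
Choose Kai and Oren: together they cover wiring, drywall, framing, flooring, plumbing — every task.
Total fee: 9 + 12 = 21.
No cover costs less than 21.

21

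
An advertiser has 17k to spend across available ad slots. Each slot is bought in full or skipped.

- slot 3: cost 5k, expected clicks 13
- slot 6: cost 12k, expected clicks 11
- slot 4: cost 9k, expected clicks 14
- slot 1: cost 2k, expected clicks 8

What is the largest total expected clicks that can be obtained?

This is a 0-1 knapsack instance.
Take slot 3, slot 4, and slot 1: cost 5 + 9 + 2 = 16 ≤ 17, expected clicks 13 + 14 + 8 = 35.
No other feasible combination does better.

35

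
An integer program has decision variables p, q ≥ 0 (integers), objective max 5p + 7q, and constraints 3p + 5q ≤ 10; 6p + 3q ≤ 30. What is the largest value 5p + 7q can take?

(p,q)=(3,0): 3·3+5·0=9≤10, 6·3+3·0=18≤30, objective 15.
(p,q)=(2,0): 3·2+5·0=6≤10, 6·2+3·0=12≤30, objective 10.
The best lattice point is (3,0), giving 15.

15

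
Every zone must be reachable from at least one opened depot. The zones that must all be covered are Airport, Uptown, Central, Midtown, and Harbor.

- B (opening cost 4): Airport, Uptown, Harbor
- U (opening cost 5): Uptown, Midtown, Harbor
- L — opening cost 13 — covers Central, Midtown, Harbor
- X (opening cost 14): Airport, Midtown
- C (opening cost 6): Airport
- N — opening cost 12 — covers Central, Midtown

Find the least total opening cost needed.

The greedy cost-per-new-zone heuristic would pick B, U, and N for 21, but a cheaper cover exists.
Choose B and N: together they cover Airport, Uptown, Central, Midtown, Harbor — every zone.
Total opening cost: 4 + 12 = 16.
No cover costs less than 16.

16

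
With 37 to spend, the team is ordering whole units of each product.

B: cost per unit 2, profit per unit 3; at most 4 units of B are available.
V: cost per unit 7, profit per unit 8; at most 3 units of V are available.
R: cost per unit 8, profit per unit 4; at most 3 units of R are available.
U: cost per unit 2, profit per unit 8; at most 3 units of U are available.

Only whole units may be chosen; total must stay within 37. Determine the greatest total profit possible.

Take 4×B, 3×V, and 3×U: cost 35 ≤ 37, profit 4·3 + 3·8 + 3·8 = 60.
U has the best ratio (8/2) and is taken to its limit of 3; remaining capacity is filled optimally with the others.

60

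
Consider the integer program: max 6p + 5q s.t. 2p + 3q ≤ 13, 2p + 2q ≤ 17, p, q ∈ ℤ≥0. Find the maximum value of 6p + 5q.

(p,q)=(6,0) is feasible, giving 36.
(p,q)=(5,1) is feasible, giving 35.
(p,q)=(5,0) is feasible, giving 30.
The best lattice point is (6,0), giving 36.

36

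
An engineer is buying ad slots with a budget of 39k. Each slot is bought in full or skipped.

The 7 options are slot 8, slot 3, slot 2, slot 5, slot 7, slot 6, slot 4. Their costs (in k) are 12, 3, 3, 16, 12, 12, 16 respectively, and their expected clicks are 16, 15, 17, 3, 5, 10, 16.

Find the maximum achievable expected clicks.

64

slot 8 + slot 3 + slot 2 + slot 4: cost 12 + 3 + 3 + 16 = 34 ≤ 39, expected clicks 16 + 15 + 17 + 16 = 64.
slot 8 + slot 3 + slot 2 + slot 6: cost 12 + 3 + 3 + 12 = 30 ≤ 39, expected clicks 16 + 15 + 17 + 10 = 58.
slot 3 + slot 2 + slot 6 + slot 4: cost 3 + 3 + 12 + 16 = 34 ≤ 39, expected clicks 15 + 17 + 10 + 16 = 58.
Best is slot 8, slot 3, slot 2, and slot 4 with total expected clicks 64.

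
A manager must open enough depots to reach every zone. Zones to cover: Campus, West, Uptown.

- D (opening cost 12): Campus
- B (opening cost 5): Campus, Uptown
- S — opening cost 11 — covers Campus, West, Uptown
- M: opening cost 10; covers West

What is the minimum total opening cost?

The greedy cost-per-new-zone heuristic would pick B and M for 15, but a cheaper cover exists.
S alone covers Campus, West, Uptown — every zone.
Total opening cost: 11.
No cover costs less than 11.

11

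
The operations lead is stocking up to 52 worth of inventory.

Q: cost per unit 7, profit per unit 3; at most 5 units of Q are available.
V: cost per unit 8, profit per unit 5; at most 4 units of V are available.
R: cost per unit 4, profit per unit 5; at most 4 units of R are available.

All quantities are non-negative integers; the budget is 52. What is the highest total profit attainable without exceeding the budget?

40

R has the best ratio (5/4); taking only R gives at most 4×5 = 20 (stopped by the supply cap of 4).
Mixing does better — 4×V and 4×R: cost 48 ≤ 52, profit 4·5 + 4·5 = 40.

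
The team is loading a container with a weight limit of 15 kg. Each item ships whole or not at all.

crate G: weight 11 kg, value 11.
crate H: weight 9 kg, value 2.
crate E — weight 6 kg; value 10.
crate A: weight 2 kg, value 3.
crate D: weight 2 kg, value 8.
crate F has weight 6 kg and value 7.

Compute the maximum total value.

25

Take crate E, crate D, and crate F: weight 6 + 2 + 6 = 14 ≤ 15, value 10 + 8 + 7 = 25.
No other feasible combination does better.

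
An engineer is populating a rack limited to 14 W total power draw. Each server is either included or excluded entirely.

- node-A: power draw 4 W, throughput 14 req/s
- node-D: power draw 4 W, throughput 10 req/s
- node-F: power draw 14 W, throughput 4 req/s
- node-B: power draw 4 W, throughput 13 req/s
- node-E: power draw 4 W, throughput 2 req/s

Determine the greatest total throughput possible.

37

Allowing fractional choices, the relaxed optimum would be about 38.0, but servers are indivisible.
node-A + node-B + node-E: power draw 4 + 4 + 4 = 12 ≤ 14, throughput 14 + 13 + 2 = 29.
node-A + node-B: power draw 4 + 4 = 8 ≤ 14, throughput 14 + 13 = 27.
node-A + node-D + node-B: power draw 4 + 4 + 4 = 12 ≤ 14, throughput 14 + 10 + 13 = 37.
Best is node-A, node-D, and node-B with total throughput 37.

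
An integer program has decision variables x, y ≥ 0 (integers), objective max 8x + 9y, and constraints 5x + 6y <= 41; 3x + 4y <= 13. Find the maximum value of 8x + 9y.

33

Relaxing integrality, the LP optimum is 34.67 at (x,y) = (4.33, 0), which is not an integer point.
(x,y)=(3,1): 5·3+6·1=21≤41, 3·3+4·1=13≤13, objective 33.
(x,y)=(4,0): 5·4+6·0=20≤41, 3·4+4·0=12≤13, objective 32.
(x,y)=(2,1): 5·2+6·1=16≤41, 3·2+4·1=10≤13, objective 25.
(x,y)=(3,0): 5·3+6·0=15≤41, 3·3+4·0=9≤13, objective 24.
No feasible integer point exceeds 33.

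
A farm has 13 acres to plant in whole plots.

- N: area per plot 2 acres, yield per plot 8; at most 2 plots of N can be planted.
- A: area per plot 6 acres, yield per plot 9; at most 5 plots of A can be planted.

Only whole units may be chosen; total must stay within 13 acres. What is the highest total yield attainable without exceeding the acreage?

This is a bounded integer knapsack.
2×N and 1×A: area 10 ≤ 13, yield 2·8 + 1·9 = 25.
2×A: area 12 ≤ 13, yield 2·9 = 18.
Best is 25.

25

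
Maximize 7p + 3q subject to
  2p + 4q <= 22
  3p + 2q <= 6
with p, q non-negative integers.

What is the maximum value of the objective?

14

(p,q)=(2,0): 2·2+4·0=4≤22, 3·2+2·0=6≤6, objective 14.
(p,q)=(1,1): 2·1+4·1=6≤22, 3·1+2·1=5≤6, objective 10.
Maximum is 14 at (p,q)=(2,0).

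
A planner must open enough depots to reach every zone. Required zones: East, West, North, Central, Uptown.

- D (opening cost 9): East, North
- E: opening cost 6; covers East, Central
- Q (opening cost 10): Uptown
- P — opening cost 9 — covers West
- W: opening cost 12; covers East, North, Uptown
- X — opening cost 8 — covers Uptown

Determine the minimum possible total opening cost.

27

Choose E, P, and W: together they cover East, West, North, Central, Uptown — every zone.
Total opening cost: 6 + 9 + 12 = 27.
No cover costs less than 27.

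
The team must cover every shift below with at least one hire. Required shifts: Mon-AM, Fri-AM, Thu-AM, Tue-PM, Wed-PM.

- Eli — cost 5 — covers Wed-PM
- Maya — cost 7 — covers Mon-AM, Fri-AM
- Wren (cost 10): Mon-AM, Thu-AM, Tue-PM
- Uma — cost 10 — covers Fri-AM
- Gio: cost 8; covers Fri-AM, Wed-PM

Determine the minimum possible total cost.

18

Choose Wren and Gio: together they cover Mon-AM, Fri-AM, Thu-AM, Tue-PM, Wed-PM — every shift.
Total cost: 10 + 8 = 18.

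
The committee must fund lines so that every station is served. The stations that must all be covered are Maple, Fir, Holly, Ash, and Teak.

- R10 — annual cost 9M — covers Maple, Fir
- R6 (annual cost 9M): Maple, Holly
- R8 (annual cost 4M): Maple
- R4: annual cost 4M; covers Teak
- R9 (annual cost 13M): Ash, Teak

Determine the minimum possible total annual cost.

31

This is a weighted set-cover instance.
The greedy cost-per-new-station heuristic would pick R8, R4, R10, R6, and R9 for 39, but a cheaper cover exists.
Choose R10, R6, and R9: together they cover Maple, Fir, Holly, Ash, Teak — every station.
Total annual cost: 9 + 9 + 13 = 31.
No cover costs less than 31.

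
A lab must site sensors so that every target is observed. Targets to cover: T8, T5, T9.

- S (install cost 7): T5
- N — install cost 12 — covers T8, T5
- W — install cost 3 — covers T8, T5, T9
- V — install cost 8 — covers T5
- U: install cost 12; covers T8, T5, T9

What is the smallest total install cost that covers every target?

3

This is a weighted set-cover instance.
W alone covers T8, T5, T9 — every target.
Total install cost: 3.
No cover costs less than 3.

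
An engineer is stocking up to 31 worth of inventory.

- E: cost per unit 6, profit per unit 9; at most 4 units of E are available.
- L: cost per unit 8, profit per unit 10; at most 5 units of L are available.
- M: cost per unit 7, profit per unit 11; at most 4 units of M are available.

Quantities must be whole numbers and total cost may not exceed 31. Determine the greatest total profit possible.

Take 4×E and 1×M: cost 31 ≤ 31, profit 4·9 + 1·11 = 47.
No other integer combination yields more.

47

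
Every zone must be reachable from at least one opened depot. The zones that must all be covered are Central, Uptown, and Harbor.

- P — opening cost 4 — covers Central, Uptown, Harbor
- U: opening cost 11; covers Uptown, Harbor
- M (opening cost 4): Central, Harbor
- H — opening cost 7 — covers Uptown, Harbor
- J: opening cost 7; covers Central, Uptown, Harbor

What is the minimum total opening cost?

4

This is an integer covering problem.
P alone covers Central, Uptown, Harbor — every zone.
Total opening cost: 4.
No cover costs less than 4.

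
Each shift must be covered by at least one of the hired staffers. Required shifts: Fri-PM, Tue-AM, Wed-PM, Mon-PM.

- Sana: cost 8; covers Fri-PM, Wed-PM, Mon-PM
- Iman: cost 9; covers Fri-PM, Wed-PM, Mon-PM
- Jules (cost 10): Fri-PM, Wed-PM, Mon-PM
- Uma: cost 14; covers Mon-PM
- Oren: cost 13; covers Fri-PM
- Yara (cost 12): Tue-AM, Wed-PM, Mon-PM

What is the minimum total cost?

20

Choose Sana and Yara: together they cover Fri-PM, Tue-AM, Wed-PM, Mon-PM — every shift.
Total cost: 8 + 12 = 20.
No cover costs less than 20.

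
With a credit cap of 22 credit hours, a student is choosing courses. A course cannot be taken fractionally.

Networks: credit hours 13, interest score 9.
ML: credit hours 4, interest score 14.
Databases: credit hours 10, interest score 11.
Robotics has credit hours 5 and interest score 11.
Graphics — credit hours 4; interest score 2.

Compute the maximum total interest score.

36

Take ML, Databases, and Robotics: credit hours 4 + 10 + 5 = 19 ≤ 22, interest score 14 + 11 + 11 = 36.
No other feasible combination does better.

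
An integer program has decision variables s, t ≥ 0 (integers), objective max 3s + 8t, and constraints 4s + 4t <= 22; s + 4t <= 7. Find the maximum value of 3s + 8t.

(s,t)=(3,1): 4·3+4·1=16≤22, 1·3+4·1=7≤7, objective 17.
(s,t)=(5,0): 4·5+4·0=20≤22, 1·5+4·0=5≤7, objective 15.
(s,t)=(2,1): 4·2+4·1=12≤22, 1·2+4·1=6≤7, objective 14.
The best lattice point is (3,1), giving 17.

17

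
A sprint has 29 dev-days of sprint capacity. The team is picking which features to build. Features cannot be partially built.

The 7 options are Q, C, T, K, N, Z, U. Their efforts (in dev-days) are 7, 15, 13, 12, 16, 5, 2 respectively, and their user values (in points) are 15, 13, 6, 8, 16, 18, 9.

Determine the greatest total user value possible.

55

This is an integer program with binary decision variables.
Allowing fractional choices, the relaxed optimum would be about 57.0, but features are indivisible.
Q + C + Z + U: effort 7 + 15 + 5 + 2 = 29 ≤ 29, user value 15 + 13 + 18 + 9 = 55.
Q + K + Z + U: effort 7 + 12 + 5 + 2 = 26 ≤ 29, user value 15 + 8 + 18 + 9 = 50.
Best is Q, C, Z, and U with total user value 55.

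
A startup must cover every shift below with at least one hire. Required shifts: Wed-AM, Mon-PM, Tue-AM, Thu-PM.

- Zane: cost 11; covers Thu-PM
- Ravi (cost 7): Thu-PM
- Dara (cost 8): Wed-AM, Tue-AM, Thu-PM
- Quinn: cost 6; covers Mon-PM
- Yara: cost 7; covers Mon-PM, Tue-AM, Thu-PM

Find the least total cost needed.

14

The greedy cost-per-new-shift heuristic would pick Yara and Dara for 15, but a cheaper cover exists.
Choose Dara and Quinn: together they cover Wed-AM, Mon-PM, Tue-AM, Thu-PM — every shift.
Total cost: 8 + 6 = 14.
No cover costs less than 14.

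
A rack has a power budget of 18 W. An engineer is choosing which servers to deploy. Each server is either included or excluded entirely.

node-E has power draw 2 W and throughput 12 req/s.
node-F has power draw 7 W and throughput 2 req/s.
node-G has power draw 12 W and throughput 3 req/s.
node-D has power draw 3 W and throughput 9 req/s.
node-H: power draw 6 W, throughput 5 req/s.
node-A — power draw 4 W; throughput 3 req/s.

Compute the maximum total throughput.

Treat it as a binary knapsack problem.
Allowing fractional choices, the relaxed optimum would be about 29.9, but servers are indivisible.
node-E + node-F + node-D + node-H: power draw 2 + 7 + 3 + 6 = 18 ≤ 18, throughput 12 + 2 + 9 + 5 = 28.
node-E + node-D + node-H + node-A: power draw 2 + 3 + 6 + 4 = 15 ≤ 18, throughput 12 + 9 + 5 + 3 = 29.
Best is node-E, node-D, node-H, and node-A with total throughput 29.

29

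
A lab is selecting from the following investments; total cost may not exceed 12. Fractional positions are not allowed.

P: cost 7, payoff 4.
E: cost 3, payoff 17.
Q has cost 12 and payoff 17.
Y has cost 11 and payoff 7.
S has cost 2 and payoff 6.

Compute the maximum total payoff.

27

Allowing fractional choices, the relaxed optimum would be about 32.9, but investments are indivisible.
P + E: cost 7 + 3 = 10 ≤ 12, payoff 4 + 17 = 21.
P + E + S: cost 7 + 3 + 2 = 12 ≤ 12, payoff 4 + 17 + 6 = 27.
E + S: cost 3 + 2 = 5 ≤ 12, payoff 17 + 6 = 23.
Best is P, E, and S with total payoff 27.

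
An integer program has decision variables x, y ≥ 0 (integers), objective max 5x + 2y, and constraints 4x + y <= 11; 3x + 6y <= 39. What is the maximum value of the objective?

(x,y)=(1,6) is feasible, giving 17.
(x,y)=(1,5) is feasible, giving 15.
No feasible integer point exceeds 17.

17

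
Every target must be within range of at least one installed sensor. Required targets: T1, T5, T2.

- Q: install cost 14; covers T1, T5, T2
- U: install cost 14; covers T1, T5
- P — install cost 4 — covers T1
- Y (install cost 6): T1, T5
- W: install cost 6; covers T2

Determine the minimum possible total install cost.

Choose Y and W: together they cover T1, T5, T2 — every target.
Total install cost: 6 + 6 = 12.
No cover costs less than 12.

12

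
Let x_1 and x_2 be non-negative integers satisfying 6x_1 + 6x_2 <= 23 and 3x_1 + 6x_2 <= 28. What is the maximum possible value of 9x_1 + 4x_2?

27

The continuous relaxation peaks at (3.83, 0) with value 34.50; rounding to a feasible lattice point costs some objective.
(x_1,x_2)=(3,0): 6·3+6·0=18≤23, 3·3+6·0=9≤28, objective 27.
(x_1,x_2)=(2,1): 6·2+6·1=18≤23, 3·2+6·1=12≤28, objective 22.
(x_1,x_2)=(2,0): 6·2+6·0=12≤23, 3·2+6·0=6≤28, objective 18.
The best lattice point is (3,0), giving 27.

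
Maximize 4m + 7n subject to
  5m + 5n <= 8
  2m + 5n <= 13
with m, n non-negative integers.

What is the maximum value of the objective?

7

The continuous relaxation peaks at (0, 1.6) with value 11.20; rounding to a feasible lattice point costs some objective.
(m,n)=(0,1): 5·0+5·1=5≤8, 2·0+5·1=5≤13, objective 7.
(m,n)=(1,0): 5·1+5·0=5≤8, 2·1+5·0=2≤13, objective 4.
The best lattice point is (0,1), giving 7.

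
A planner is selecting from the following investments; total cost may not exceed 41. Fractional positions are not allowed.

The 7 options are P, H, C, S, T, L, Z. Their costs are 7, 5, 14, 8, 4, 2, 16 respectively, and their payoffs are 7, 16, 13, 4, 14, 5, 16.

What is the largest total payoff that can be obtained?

64

This is an integer program with binary decision variables.
Allowing fractional choices, the relaxed optimum would be about 64.5, but investments are indivisible.
H + C + T + Z: cost 5 + 14 + 4 + 16 = 39 ≤ 41, payoff 16 + 13 + 14 + 16 = 59.
P + H + C + S + T + L: cost 7 + 5 + 14 + 8 + 4 + 2 = 40 ≤ 41, payoff 7 + 16 + 13 + 4 + 14 + 5 = 59.
H + C + T + L + Z: cost 5 + 14 + 4 + 2 + 16 = 41 ≤ 41, payoff 16 + 13 + 14 + 5 + 16 = 64.
Best is H, C, T, L, and Z with total payoff 64.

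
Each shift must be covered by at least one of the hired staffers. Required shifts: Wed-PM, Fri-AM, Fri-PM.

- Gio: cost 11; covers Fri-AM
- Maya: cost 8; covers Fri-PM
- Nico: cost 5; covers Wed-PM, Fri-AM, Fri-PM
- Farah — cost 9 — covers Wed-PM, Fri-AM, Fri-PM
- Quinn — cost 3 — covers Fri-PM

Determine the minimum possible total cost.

Nico alone covers Wed-PM, Fri-AM, Fri-PM — every shift.
Total cost: 5.

5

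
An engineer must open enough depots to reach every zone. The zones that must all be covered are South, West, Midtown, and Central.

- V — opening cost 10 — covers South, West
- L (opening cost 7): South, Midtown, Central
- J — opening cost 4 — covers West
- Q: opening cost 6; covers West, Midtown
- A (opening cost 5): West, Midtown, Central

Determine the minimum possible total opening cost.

The greedy cost-per-new-zone heuristic would pick A and L for 12, but a cheaper cover exists.
Choose L and J: together they cover South, West, Midtown, Central — every zone.
Total opening cost: 7 + 4 = 11.
No cover costs less than 11.

11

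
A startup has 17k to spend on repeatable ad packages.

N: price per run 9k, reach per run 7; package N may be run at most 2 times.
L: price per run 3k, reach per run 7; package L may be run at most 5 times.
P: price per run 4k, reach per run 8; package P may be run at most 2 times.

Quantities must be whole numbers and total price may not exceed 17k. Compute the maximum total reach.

37

Take 3×L and 2×P: price 17 ≤ 17, reach 3·7 + 2·8 = 37.
No other integer combination yields more.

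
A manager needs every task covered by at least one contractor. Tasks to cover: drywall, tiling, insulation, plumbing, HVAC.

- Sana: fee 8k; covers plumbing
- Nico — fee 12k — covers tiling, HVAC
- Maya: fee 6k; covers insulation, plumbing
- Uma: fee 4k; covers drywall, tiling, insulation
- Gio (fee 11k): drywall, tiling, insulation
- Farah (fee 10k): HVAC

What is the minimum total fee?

This is an integer covering problem.
Choose Maya, Uma, and Farah: together they cover drywall, tiling, insulation, plumbing, HVAC — every task.
Total fee: 6 + 4 + 10 = 20.
No cover costs less than 20.

20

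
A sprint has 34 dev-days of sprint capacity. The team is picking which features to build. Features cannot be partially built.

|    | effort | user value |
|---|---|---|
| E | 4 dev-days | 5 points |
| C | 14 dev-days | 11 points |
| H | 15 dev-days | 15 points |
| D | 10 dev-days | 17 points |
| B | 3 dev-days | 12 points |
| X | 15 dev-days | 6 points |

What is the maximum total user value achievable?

49

Allowing fractional choices, the relaxed optimum would be about 50.6, but features are indivisible.
E + C + D + B: effort 4 + 14 + 10 + 3 = 31 ≤ 34, user value 5 + 11 + 17 + 12 = 45.
E + H + D + B: effort 4 + 15 + 10 + 3 = 32 ≤ 34, user value 5 + 15 + 17 + 12 = 49.
Best is E, H, D, and B with total user value 49.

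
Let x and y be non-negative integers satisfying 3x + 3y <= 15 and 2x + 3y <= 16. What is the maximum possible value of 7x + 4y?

(x,y)=(5,0): 3·5+3·0=15≤15, 2·5+3·0=10≤16, objective 35.
(x,y)=(4,1): 3·4+3·1=15≤15, 2·4+3·1=11≤16, objective 32.
(x,y)=(4,0): 3·4+3·0=12≤15, 2·4+3·0=8≤16, objective 28.
No feasible integer point exceeds 35.

35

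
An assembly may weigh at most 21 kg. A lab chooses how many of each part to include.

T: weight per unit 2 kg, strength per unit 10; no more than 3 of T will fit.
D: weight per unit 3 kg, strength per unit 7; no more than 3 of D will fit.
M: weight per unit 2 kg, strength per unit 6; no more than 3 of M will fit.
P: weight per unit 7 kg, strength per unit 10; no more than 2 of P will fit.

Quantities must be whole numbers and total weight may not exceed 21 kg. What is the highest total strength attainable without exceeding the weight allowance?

69

3×T, 3×D, and 3×M: weight 21 ≤ 21, strength 3·10 + 3·7 + 3·6 = 69.
3×T, 3×D, and 2×M: weight 19 ≤ 21, strength 3·10 + 3·7 + 2·6 = 63.
Best is 69.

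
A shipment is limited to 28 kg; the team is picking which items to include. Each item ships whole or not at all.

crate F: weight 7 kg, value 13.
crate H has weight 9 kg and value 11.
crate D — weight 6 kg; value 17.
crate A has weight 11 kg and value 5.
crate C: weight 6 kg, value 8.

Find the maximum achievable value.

crate F + crate H + crate D: weight 7 + 9 + 6 = 22 ≤ 28, value 13 + 11 + 17 = 41.
crate F + crate D + crate C: weight 7 + 6 + 6 = 19 ≤ 28, value 13 + 17 + 8 = 38.
crate F + crate H + crate D + crate C: weight 7 + 9 + 6 + 6 = 28 ≤ 28, value 13 + 11 + 17 + 8 = 49.
Best is crate F, crate H, crate D, and crate C with total value 49.

49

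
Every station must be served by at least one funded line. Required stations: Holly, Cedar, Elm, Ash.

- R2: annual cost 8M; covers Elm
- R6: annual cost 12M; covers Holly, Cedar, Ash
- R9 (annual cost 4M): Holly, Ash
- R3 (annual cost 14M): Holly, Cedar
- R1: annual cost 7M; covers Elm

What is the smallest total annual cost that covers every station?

This is an integer covering problem.
Choose R6 and R1: together they cover Holly, Cedar, Elm, Ash — every station.
Total annual cost: 12 + 7 = 19.

19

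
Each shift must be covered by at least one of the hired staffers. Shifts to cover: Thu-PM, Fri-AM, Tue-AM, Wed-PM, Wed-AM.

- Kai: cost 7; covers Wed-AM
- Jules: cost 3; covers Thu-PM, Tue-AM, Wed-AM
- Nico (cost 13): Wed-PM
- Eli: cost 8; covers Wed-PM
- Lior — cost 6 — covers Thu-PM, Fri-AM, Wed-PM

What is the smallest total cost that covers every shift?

Choose Jules and Lior: together they cover Thu-PM, Fri-AM, Tue-AM, Wed-PM, Wed-AM — every shift.
Total cost: 3 + 6 = 9.
No cover costs less than 9.

9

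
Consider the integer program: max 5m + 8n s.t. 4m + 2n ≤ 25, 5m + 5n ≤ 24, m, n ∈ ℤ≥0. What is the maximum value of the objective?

The continuous relaxation peaks at (0, 4.8) with value 38.40; rounding to a feasible lattice point costs some objective.
(m,n)=(0,4): 4·0+2·4=8≤25, 5·0+5·4=20≤24, objective 32.
(m,n)=(1,3): 4·1+2·3=10≤25, 5·1+5·3=20≤24, objective 29.
(m,n)=(0,3): 4·0+2·3=6≤25, 5·0+5·3=15≤24, objective 24.
Maximum is 32 at (m,n)=(0,4).

32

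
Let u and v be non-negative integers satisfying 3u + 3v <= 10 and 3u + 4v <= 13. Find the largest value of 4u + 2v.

12

(u,v)=(3,0): 3·3+3·0=9≤10, 3·3+4·0=9≤13, objective 12.
(u,v)=(2,1): 3·2+3·1=9≤10, 3·2+4·1=10≤13, objective 10.
(u,v)=(2,0): 3·2+3·0=6≤10, 3·2+4·0=6≤13, objective 8.
No feasible integer point exceeds 12.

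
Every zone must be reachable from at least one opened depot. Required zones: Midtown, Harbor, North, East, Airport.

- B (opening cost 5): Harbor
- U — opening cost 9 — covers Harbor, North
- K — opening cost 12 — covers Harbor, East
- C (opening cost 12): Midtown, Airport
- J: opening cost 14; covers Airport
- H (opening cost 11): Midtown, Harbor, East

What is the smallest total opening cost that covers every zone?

32

This is an integer covering problem.
Choose U, C, and H: together they cover Midtown, Harbor, North, East, Airport — every zone.
Total opening cost: 9 + 12 + 11 = 32.
No cover costs less than 32.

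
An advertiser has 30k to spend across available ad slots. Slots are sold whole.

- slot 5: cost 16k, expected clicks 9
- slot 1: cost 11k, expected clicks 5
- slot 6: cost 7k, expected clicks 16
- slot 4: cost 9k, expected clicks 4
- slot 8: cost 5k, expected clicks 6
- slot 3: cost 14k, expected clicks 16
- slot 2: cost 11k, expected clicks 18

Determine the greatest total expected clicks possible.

40

slot 8 + slot 3 + slot 2: cost 5 + 14 + 11 = 30 ≤ 30, expected clicks 6 + 16 + 18 = 40.
slot 6 + slot 8 + slot 2: cost 7 + 5 + 11 = 23 ≤ 30, expected clicks 16 + 6 + 18 = 40.
The maximum expected clicks is 40; one optimal choice is slot 6, slot 8, and slot 2.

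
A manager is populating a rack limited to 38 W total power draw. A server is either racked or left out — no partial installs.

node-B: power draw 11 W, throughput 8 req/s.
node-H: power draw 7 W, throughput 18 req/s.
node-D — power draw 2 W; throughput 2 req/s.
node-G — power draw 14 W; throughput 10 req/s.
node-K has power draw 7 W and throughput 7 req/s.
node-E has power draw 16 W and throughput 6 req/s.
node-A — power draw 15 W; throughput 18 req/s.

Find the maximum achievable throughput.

Allowing fractional choices, the relaxed optimum would be about 50.1, but servers are indivisible.
node-H + node-D + node-G + node-A: power draw 7 + 2 + 14 + 15 = 38 ≤ 38, throughput 18 + 2 + 10 + 18 = 48.
node-B + node-H + node-D + node-A: power draw 11 + 7 + 2 + 15 = 35 ≤ 38, throughput 8 + 18 + 2 + 18 = 46.
Best is node-H, node-D, node-G, and node-A with total throughput 48.

48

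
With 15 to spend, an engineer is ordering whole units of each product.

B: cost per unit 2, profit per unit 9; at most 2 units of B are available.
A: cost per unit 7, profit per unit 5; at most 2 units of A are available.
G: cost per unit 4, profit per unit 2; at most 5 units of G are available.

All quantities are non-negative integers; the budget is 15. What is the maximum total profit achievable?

B has the best ratio (9/2); taking only B gives at most 2×9 = 18 (stopped by the supply cap of 2).
Mixing does better — 2×B, 1×A, and 1×G: cost 15 ≤ 15, profit 2·9 + 1·5 + 1·2 = 25.

25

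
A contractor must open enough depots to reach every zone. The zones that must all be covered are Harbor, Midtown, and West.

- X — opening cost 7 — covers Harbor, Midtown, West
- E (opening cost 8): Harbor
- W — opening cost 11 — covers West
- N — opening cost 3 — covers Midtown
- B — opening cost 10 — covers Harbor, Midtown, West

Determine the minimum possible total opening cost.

X alone covers Harbor, Midtown, West — every zone.
Total opening cost: 7.
No cover costs less than 7.

7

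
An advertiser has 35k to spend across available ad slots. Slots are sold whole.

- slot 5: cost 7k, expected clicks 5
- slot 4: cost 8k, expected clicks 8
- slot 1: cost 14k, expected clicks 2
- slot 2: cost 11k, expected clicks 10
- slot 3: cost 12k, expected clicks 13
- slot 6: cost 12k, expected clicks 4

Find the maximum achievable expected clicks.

Take slot 4, slot 2, and slot 3: cost 8 + 11 + 12 = 31 ≤ 35, expected clicks 8 + 10 + 13 = 31.
No other feasible combination does better.

31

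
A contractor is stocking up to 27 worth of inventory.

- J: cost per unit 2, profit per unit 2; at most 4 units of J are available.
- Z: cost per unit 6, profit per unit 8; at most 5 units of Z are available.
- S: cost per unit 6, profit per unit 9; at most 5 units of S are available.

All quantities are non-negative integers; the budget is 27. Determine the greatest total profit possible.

38

This is a bounded integer knapsack.
S has the best ratio (9/6); taking only S gives at most 4×9 = 36 (stopped by the cost limit).
Mixing does better — 1×J and 4×S: cost 26 ≤ 27, profit 1·2 + 4·9 = 38.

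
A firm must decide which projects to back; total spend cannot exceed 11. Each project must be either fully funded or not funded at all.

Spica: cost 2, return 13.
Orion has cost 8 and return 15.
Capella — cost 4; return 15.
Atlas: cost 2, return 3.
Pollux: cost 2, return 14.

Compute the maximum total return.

45

Spica + Capella + Atlas + Pollux: cost 2 + 4 + 2 + 2 = 10 ≤ 11, return 13 + 15 + 3 + 14 = 45.
Spica + Capella + Pollux: cost 2 + 4 + 2 = 8 ≤ 11, return 13 + 15 + 14 = 42.
Capella + Atlas + Pollux: cost 4 + 2 + 2 = 8 ≤ 11, return 15 + 3 + 14 = 32.
Best is Spica, Capella, Atlas, and Pollux with total return 45.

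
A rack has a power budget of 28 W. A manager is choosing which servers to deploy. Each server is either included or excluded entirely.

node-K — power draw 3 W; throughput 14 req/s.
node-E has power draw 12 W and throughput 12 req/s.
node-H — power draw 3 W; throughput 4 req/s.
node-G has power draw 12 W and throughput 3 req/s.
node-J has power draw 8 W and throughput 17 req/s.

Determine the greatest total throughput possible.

47

This is a 0-1 knapsack instance.
Allowing fractional choices, the relaxed optimum would be about 47.5, but servers are indivisible.
node-K + node-E + node-H + node-J: power draw 3 + 12 + 3 + 8 = 26 ≤ 28, throughput 14 + 12 + 4 + 17 = 47.
node-K + node-E + node-J: power draw 3 + 12 + 8 = 23 ≤ 28, throughput 14 + 12 + 17 = 43.
node-K + node-H + node-G + node-J: power draw 3 + 3 + 12 + 8 = 26 ≤ 28, throughput 14 + 4 + 3 + 17 = 38.
Best is node-K, node-E, node-H, and node-J with total throughput 47.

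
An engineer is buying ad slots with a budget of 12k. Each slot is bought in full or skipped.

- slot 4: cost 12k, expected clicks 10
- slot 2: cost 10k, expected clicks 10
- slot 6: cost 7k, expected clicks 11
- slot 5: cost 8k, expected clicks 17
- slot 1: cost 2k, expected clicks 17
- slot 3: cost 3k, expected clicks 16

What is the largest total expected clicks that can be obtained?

44

This is a 0-1 knapsack instance.
Take slot 6, slot 1, and slot 3: cost 7 + 2 + 3 = 12 ≤ 12, expected clicks 11 + 17 + 16 = 44.
No other feasible combination does better.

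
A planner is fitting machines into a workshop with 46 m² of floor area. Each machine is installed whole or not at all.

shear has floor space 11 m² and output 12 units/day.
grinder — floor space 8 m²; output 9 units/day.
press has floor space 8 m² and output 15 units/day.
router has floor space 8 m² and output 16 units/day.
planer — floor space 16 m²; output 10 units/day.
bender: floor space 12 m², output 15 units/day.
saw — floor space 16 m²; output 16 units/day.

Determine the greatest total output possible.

This is a 0-1 knapsack instance.
Take press, router, bender, and saw: floor space 8 + 8 + 12 + 16 = 44 ≤ 46, output 15 + 16 + 15 + 16 = 62.
No other feasible combination does better.

62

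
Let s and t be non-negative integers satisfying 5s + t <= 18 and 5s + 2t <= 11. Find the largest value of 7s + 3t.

16

(s,t)=(1,3) is feasible, giving 16.
(s,t)=(0,5) is feasible, giving 15.
(s,t)=(1,2) is feasible, giving 13.
No feasible integer point exceeds 16.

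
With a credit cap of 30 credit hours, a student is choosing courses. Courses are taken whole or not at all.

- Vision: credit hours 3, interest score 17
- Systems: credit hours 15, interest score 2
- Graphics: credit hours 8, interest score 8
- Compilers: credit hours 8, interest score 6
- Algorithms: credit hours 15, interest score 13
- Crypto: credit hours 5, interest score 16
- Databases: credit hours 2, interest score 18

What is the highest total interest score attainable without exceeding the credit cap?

This is an integer program with binary decision variables.
Allowing fractional choices, the relaxed optimum would be about 69.4, but courses are indivisible.
Vision + Graphics + Crypto + Databases: credit hours 3 + 8 + 5 + 2 = 18 ≤ 30, interest score 17 + 8 + 16 + 18 = 59.
Vision + Graphics + Compilers + Crypto + Databases: credit hours 3 + 8 + 8 + 5 + 2 = 26 ≤ 30, interest score 17 + 8 + 6 + 16 + 18 = 65.
Vision + Algorithms + Crypto + Databases: credit hours 3 + 15 + 5 + 2 = 25 ≤ 30, interest score 17 + 13 + 16 + 18 = 64.
Best is Vision, Graphics, Compilers, Crypto, and Databases with total interest score 65.

65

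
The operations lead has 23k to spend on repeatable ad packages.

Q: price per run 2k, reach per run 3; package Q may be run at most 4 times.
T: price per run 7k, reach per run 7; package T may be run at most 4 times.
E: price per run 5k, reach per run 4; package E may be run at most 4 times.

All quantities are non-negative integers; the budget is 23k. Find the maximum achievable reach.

Q has the best ratio (3/2); taking only Q gives at most 4×3 = 12 (stopped by the supply cap of 4).
Mixing does better — 4×Q and 2×T: price 22 ≤ 23, reach 4·3 + 2·7 = 26.

26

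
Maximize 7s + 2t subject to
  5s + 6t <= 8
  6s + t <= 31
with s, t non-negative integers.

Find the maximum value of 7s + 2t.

7

The continuous relaxation peaks at (1.6, 0) with value 11.20; rounding to a feasible lattice point costs some objective.
(s,t)=(1,0): 5·1+6·0=5≤8, 6·1+1·0=6≤31, objective 7.
(s,t)=(0,1): 5·0+6·1=6≤8, 6·0+1·1=1≤31, objective 2.
(s,t)=(0,0): 5·0+6·0=0≤8, 6·0+1·0=0≤31, objective 0.
The best lattice point is (1,0), giving 7.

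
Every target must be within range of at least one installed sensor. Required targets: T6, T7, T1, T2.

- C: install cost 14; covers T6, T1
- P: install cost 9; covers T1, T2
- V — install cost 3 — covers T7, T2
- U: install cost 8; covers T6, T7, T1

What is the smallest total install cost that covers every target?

11

Choose V and U: together they cover T6, T7, T1, T2 — every target.
Total install cost: 3 + 8 = 11.
No cover costs less than 11.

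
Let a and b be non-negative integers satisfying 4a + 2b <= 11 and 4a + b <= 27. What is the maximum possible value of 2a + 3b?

Relaxing integrality, the LP optimum is 16.50 at (a,b) = (0, 5.5), which is not an integer point.
(a,b)=(0,5): 4·0+2·5=10≤11, 4·0+1·5=5≤27, objective 15.
(a,b)=(0,4): 4·0+2·4=8≤11, 4·0+1·4=4≤27, objective 12.
No feasible integer point exceeds 15.

15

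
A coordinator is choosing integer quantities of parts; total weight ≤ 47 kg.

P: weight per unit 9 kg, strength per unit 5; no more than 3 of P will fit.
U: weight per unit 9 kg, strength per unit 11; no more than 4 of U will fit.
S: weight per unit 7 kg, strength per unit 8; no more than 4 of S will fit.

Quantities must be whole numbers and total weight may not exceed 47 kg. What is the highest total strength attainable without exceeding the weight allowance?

U has the best ratio (11/9); taking only U gives at most 4×11 = 44 (stopped by the supply cap of 4).
Mixing does better — 2×U and 4×S: weight 46 ≤ 47, strength 2·11 + 4·8 = 54.

54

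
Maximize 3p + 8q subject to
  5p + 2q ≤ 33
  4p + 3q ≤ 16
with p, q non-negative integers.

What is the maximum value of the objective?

(p,q)=(0,5) is feasible, giving 40.
(p,q)=(1,4) is feasible, giving 35.
(p,q)=(0,4) is feasible, giving 32.
No feasible integer point exceeds 40.

40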